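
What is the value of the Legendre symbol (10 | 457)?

-1

Pull out 2: since 457 ≡ 1 (mod 8), (2/457) = +1.
Reciprocity: 5 ≡ 1 and 457 ≡ 1 (mod 4), so (5/457) = +(457/5).
Reduce top mod 5: now compute (2/5).
Pull out 2: since 5 ≡ 5 (mod 8), (2/5) = -1.
Reached (1/5) = 1. Collecting the sign flips along the way, the symbol is -1.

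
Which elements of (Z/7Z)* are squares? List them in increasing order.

Square k = 1,…,3 (k and 7−k give the same square):
1²=1, 2²=4, 3²≡2 (mod 7).
So the quadratic residues mod 7 are {1, 2, 4}.

1,2,4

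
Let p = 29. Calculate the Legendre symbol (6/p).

1

Pull out 2: since 29 ≡ 5 (mod 8), (2/29) = -1.
Reciprocity: 3 ≡ 3 and 29 ≡ 1 (mod 4), so (3/29) = +(29/3).
Reduce top mod 3: now compute (2/3).
Pull out 2: since 3 ≡ 3 (mod 8), (2/3) = -1.
Reached (1/3) = 1. Collecting the sign flips along the way, the symbol is +1.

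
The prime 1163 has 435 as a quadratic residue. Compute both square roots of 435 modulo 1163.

Since 1163 ≡ 3 (mod 4), a square root of 435 is 435^((1163+1)/4) = 435^291 mod 1163.
Repeated squaring: 435^2≡819, 435^4≡873, 435^8≡364, 435^16≡1077, 435^32≡418, 435^64≡274, 435^128≡644, 435^256≡708 (mod 1163).
435^291 = 435^(256+32+2+1) ≡ 414 (mod 1163).
Check: 414² = 171396 ≡ 435 (mod 1163). The two roots are 414 and 749.

414, 749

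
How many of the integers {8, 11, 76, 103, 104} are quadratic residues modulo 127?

5

(8/127) = +1 → QR.
(11/127) = +1 → QR.
(76/127) = +1 → QR.
(103/127) = +1 → QR.
(104/127) = +1 → QR.
Total quadratic residues among the 5: 5.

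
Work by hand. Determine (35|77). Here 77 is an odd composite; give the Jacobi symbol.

0

Reciprocity: 35 ≡ 3 and 77 ≡ 1 (mod 4), so (35/77) = +(77/35).
Reduce top mod 35: now compute (7/35).
Reciprocity: 7 ≡ 3 and 35 ≡ 3 (mod 4), so (7/35) = −(35/7).
Reduce top mod 7: now compute (0/7).
Top reduces to 0: gcd > 1, so the symbol is 0.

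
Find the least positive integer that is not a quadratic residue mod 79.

3

(2/79) = +1, so 2 is a residue.
(3/79) = −1, so 3 is the smallest positive non-residue mod 79.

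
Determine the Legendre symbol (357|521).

Reciprocity: 357 ≡ 1 and 521 ≡ 1 (mod 4), so (357/521) = +(521/357).
Reduce top mod 357: now compute (164/357).
Pull out 2^2: since 357 ≡ 5 (mod 8), (2/357) = -1, so (2/357)^2 = +1.
Reciprocity: 41 ≡ 1 and 357 ≡ 1 (mod 4), so (41/357) = +(357/41).
Reduce top mod 41: now compute (29/41).
Reciprocity: 29 ≡ 1 and 41 ≡ 1 (mod 4), so (29/41) = +(41/29).
Reduce top mod 29: now compute (12/29).
Pull out 2^2: since 29 ≡ 5 (mod 8), (2/29) = -1, so (2/29)^2 = +1.
Reciprocity: 3 ≡ 3 and 29 ≡ 1 (mod 4), so (3/29) = +(29/3).
Reduce top mod 3: now compute (2/3).
Pull out 2: since 3 ≡ 3 (mod 8), (2/3) = -1.
Reached (1/3) = 1. Collecting the sign flips along the way, the symbol is -1.

-1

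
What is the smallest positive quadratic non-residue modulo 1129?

11

(2/1129) = +1, so 2 is a residue.
(3/1129) = +1, so 3 is a residue.
(4/1129) = +1, so 4 is a residue.
(5/1129) = +1, so 5 is a residue.
(6/1129) = +1, so 6 is a residue.
(7/1129) = +1, so 7 is a residue.
(8/1129) = +1, so 8 is a residue.
(9/1129) = +1, so 9 is a residue.
(10/1129) = +1, so 10 is a residue.
(11/1129) = −1, so 11 is the smallest positive non-residue mod 1129.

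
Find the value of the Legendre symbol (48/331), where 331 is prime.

-1

Euler's criterion: (48/331) ≡ 48^165 (mod 331).
48^2 ≡ 318 (mod 331)
48^4 ≡ 169 (mod 331)
48^8 ≡ 95 (mod 331)
48^16 ≡ 88 (mod 331)
48^32 ≡ 131 (mod 331)
48^64 ≡ 280 (mod 331)
48^128 ≡ 284 (mod 331)
48^165 = 48^(128+32+4+1) ≡ 330 (mod 331).
Result is 330 ≡ −1, so (48/331) = −1.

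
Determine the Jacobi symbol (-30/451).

-1

First reduce: -30 ≡ 421 (mod 451).
Reciprocity: 421 ≡ 1 and 451 ≡ 3 (mod 4), so (421/451) = +(451/421).
Reduce top mod 421: now compute (30/421).
Pull out 2: since 421 ≡ 5 (mod 8), (2/421) = -1.
Reciprocity: 15 ≡ 3 and 421 ≡ 1 (mod 4), so (15/421) = +(421/15).
Reduce top mod 15: now compute (1/15).
Reached (1/15) = 1. Collecting the sign flips along the way, the symbol is -1.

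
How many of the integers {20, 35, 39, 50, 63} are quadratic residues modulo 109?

(20/109) = +1 → QR.
(35/109) = +1 → QR.
(39/109) = -1 → non-residue.
(50/109) = -1 → non-residue.
(63/109) = +1 → QR.
Total quadratic residues among the 5: 3.

3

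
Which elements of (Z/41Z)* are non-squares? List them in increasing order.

Square k = 1,…,20 (k and 41−k give the same square):
1²=1, 2²=4, 3²=9, 4²=16, 5²=25, 6²=36, 7²≡8, 8²≡23, 9²≡40, 10²≡18, 11²≡39, 12²≡21, 13²≡5, 14²≡32, 15²≡20, 16²≡10, 17²≡2, 18²≡37, 19²≡33, 20²≡31 (mod 41).
The residues are {1, 2, 4, 5, 8, 9, 10, 16, 18, 20, 21, 23, 25, 31, 32, 33, 36, 37, 39, 40}; the non-residues are the remaining 20 nonzero classes.

3,6,7,11,12,13,14,15,17,19,22,24,26,27,28,29,30,34,35,38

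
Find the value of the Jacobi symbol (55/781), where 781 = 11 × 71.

0

Reciprocity: 55 ≡ 3 and 781 ≡ 1 (mod 4), so (55/781) = +(781/55).
Reduce top mod 55: now compute (11/55).
Reciprocity: 11 ≡ 3 and 55 ≡ 3 (mod 4), so (11/55) = −(55/11).
Reduce top mod 11: now compute (0/11).
Top reduces to 0: gcd > 1, so the symbol is 0.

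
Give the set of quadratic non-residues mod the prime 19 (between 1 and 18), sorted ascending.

Square k = 1,…,9 (k and 19−k give the same square):
1²=1, 2²=4, 3²=9, 4²=16, 5²≡6, 6²≡17, 7²≡11, 8²≡7, 9²≡5 (mod 19).
The residues are {1, 4, 5, 6, 7, 9, 11, 16, 17}; the non-residues are the remaining 9 nonzero classes.

2, 3, 8, 10, 12, 13, 14, 15, 18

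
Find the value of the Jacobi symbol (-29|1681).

First reduce: -29 ≡ 1652 (mod 1681).
Pull out 2^2: since 1681 ≡ 1 (mod 8), (2/1681) = +1, so (2/1681)^2 = +1.
Reciprocity: 413 ≡ 1 and 1681 ≡ 1 (mod 4), so (413/1681) = +(1681/413).
Reduce top mod 413: now compute (29/413).
Reciprocity: 29 ≡ 1 and 413 ≡ 1 (mod 4), so (29/413) = +(413/29).
Reduce top mod 29: now compute (7/29).
Reciprocity: 7 ≡ 3 and 29 ≡ 1 (mod 4), so (7/29) = +(29/7).
Reduce top mod 7: now compute (1/7).
Reached (1/7) = 1. Collecting the sign flips along the way, the symbol is +1.

1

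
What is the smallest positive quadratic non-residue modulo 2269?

2

(2/2269) = −1, so 2 is the smallest positive non-residue mod 2269.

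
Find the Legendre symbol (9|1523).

1

Reciprocity: 9 ≡ 1 and 1523 ≡ 3 (mod 4), so (9/1523) = +(1523/9).
Reduce top mod 9: now compute (2/9).
Pull out 2: since 9 ≡ 1 (mod 8), (2/9) = +1.
Reached (1/9) = 1. Collecting the sign flips along the way, the symbol is +1.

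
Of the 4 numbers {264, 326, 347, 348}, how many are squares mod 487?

(264/487) = +1 → QR.
(326/487) = -1 → non-residue.
(347/487) = -1 → non-residue.
(348/487) = -1 → non-residue.
Total quadratic residues among the 4: 1.

1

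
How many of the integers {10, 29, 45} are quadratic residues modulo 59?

2

(10/59) = -1 → non-residue.
(29/59) = +1 → QR.
(45/59) = +1 → QR.
Total quadratic residues among the 3: 2.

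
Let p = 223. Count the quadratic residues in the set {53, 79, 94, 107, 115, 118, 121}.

4

(53/223) = +1 → QR.
(79/223) = -1 → non-residue.
(94/223) = +1 → QR.
(107/223) = -1 → non-residue.
(115/223) = +1 → QR.
(118/223) = -1 → non-residue.
(121/223) = +1 → QR.
Total quadratic residues among the 7: 4.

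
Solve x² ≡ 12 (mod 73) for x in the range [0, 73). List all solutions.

73 ≡ 1 (mod 4), so we find a root by search.
Trying successive values, 31² = 961 ≡ 12 (mod 73). The other root is 73 − 31 = 42.

31, 42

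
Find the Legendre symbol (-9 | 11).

First reduce: -9 ≡ 2 (mod 11).
Pull out 2: since 11 ≡ 3 (mod 8), (2/11) = -1.
Reached (1/11) = 1. Collecting the sign flips along the way, the symbol is -1.

-1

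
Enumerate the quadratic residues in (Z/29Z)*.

1, 4, 5, 6, 7, 9, 13, 16, 20, 22, 23, 24, 25, 28

Square k = 1,…,14 (k and 29−k give the same square):
1²=1, 2²=4, 3²=9, 4²=16, 5²=25, 6²≡7, 7²≡20, 8²≡6, 9²≡23, 10²≡13, 11²≡5, 12²≡28, 13²≡24, 14²≡22 (mod 29).
So the quadratic residues mod 29 are {1, 4, 5, 6, 7, 9, 13, 16, 20, 22, 23, 24, 25, 28}.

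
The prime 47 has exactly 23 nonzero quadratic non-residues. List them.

5 10 11 13 15 19 20 22 23 26 29 30 31 33 35 38 39 40 41 43 44 45 46

Square k = 1,…,23 (k and 47−k give the same square):
1²=1, 2²=4, 3²=9, 4²=16, 5²=25, 6²=36, 7²≡2, 8²≡17, 9²≡34, 10²≡6, 11²≡27, 12²≡3, 13²≡28, 14²≡8, 15²≡37, 16²≡21, 17²≡7, 18²≡42, 19²≡32, 20²≡24, 21²≡18, 22²≡14, 23²≡12 (mod 47).
The residues are {1, 2, 3, 4, 6, 7, 8, 9, 12, 14, 16, 17, 18, 21, 24, 25, 27, 28, 32, 34, 36, 37, 42}; the non-residues are the remaining 23 nonzero classes.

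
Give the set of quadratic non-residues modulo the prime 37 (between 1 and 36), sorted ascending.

Square k = 1,…,18 (k and 37−k give the same square):
1²=1, 2²=4, 3²=9, 4²=16, 5²=25, 6²=36, 7²≡12, 8²≡27, 9²≡7, 10²≡26, 11²≡10, 12²≡33, 13²≡21, 14²≡11, 15²≡3, 16²≡34, 17²≡30, 18²≡28 (mod 37).
The residues are {1, 3, 4, 7, 9, 10, 11, 12, 16, 21, 25, 26, 27, 28, 30, 33, 34, 36}; the non-residues are the remaining 18 nonzero classes.

2, 5, 6, 8, 13, 14, 15, 17, 18, 19, 20, 22, 23, 24, 29, 31, 32, 35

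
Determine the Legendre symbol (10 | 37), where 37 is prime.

Pull out 2: since 37 ≡ 5 (mod 8), (2/37) = -1.
Reciprocity: 5 ≡ 1 and 37 ≡ 1 (mod 4), so (5/37) = +(37/5).
Reduce top mod 5: now compute (2/5).
Pull out 2: since 5 ≡ 5 (mod 8), (2/5) = -1.
Reached (1/5) = 1. Collecting the sign flips along the way, the symbol is +1.

1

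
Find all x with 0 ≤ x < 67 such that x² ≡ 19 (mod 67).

Since 67 ≡ 3 (mod 4), a square root of 19 is 19^((67+1)/4) = 19^17 mod 67.
Repeated squaring: 19^2≡26, 19^4≡6, 19^8≡36, 19^16≡23 (mod 67).
19^17 = 19^(16+1) ≡ 35 (mod 67).
Check: 35² = 1225 ≡ 19 (mod 67). The two roots are 32 and 35.

32, 35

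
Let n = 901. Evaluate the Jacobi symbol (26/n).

-1

Pull out 2: since 901 ≡ 5 (mod 8), (2/901) = -1.
Reciprocity: 13 ≡ 1 and 901 ≡ 1 (mod 4), so (13/901) = +(901/13).
Reduce top mod 13: now compute (4/13).
Pull out 2^2: since 13 ≡ 5 (mod 8), (2/13) = -1, so (2/13)^2 = +1.
Reached (1/13) = 1. Collecting the sign flips along the way, the symbol is -1.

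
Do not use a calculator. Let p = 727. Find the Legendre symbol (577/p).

1

Reciprocity: 577 ≡ 1 and 727 ≡ 3 (mod 4), so (577/727) = +(727/577).
Reduce top mod 577: now compute (150/577).
Pull out 2: since 577 ≡ 1 (mod 8), (2/577) = +1.
Reciprocity: 75 ≡ 3 and 577 ≡ 1 (mod 4), so (75/577) = +(577/75).
Reduce top mod 75: now compute (52/75).
Pull out 2^2: since 75 ≡ 3 (mod 8), (2/75) = -1, so (2/75)^2 = +1.
Reciprocity: 13 ≡ 1 and 75 ≡ 3 (mod 4), so (13/75) = +(75/13).
Reduce top mod 13: now compute (10/13).
Pull out 2: since 13 ≡ 5 (mod 8), (2/13) = -1.
Reciprocity: 5 ≡ 1 and 13 ≡ 1 (mod 4), so (5/13) = +(13/5).
Reduce top mod 5: now compute (3/5).
Reciprocity: 3 ≡ 3 and 5 ≡ 1 (mod 4), so (3/5) = +(5/3).
Reduce top mod 3: now compute (2/3).
Pull out 2: since 3 ≡ 3 (mod 8), (2/3) = -1.
Reached (1/3) = 1. Collecting the sign flips along the way, the symbol is +1.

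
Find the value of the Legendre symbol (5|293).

-1

Reciprocity: 5 ≡ 1 and 293 ≡ 1 (mod 4), so (5/293) = +(293/5).
Reduce top mod 5: now compute (3/5).
Reciprocity: 3 ≡ 3 and 5 ≡ 1 (mod 4), so (3/5) = +(5/3).
Reduce top mod 3: now compute (2/3).
Pull out 2: since 3 ≡ 3 (mod 8), (2/3) = -1.
Reached (1/3) = 1. Collecting the sign flips along the way, the symbol is -1.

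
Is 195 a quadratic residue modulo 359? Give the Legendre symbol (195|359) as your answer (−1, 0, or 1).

Reciprocity: 195 ≡ 3 and 359 ≡ 3 (mod 4), so (195/359) = −(359/195).
Reduce top mod 195: now compute (164/195).
Pull out 2^2: since 195 ≡ 3 (mod 8), (2/195) = -1, so (2/195)^2 = +1.
Reciprocity: 41 ≡ 1 and 195 ≡ 3 (mod 4), so (41/195) = +(195/41).
Reduce top mod 41: now compute (31/41).
Reciprocity: 31 ≡ 3 and 41 ≡ 1 (mod 4), so (31/41) = +(41/31).
Reduce top mod 31: now compute (10/31).
Pull out 2: since 31 ≡ 7 (mod 8), (2/31) = +1.
Reciprocity: 5 ≡ 1 and 31 ≡ 3 (mod 4), so (5/31) = +(31/5).
Reduce top mod 5: now compute (1/5).
Reached (1/5) = 1. Collecting the sign flips along the way, the symbol is -1.

-1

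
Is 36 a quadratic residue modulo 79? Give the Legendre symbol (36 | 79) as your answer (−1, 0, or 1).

Pull out 2^2: since 79 ≡ 7 (mod 8), (2/79) = +1, so (2/79)^2 = +1.
Reciprocity: 9 ≡ 1 and 79 ≡ 3 (mod 4), so (9/79) = +(79/9).
Reduce top mod 9: now compute (7/9).
Reciprocity: 7 ≡ 3 and 9 ≡ 1 (mod 4), so (7/9) = +(9/7).
Reduce top mod 7: now compute (2/7).
Pull out 2: since 7 ≡ 7 (mod 8), (2/7) = +1.
Reached (1/7) = 1. Collecting the sign flips along the way, the symbol is +1.

1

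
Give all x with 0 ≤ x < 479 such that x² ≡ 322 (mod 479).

Since 479 ≡ 3 (mod 4), a square root of 322 is 322^((479+1)/4) = 322^120 mod 479.
Repeated squaring: 322^2≡220, 322^4≡21, 322^8≡441, 322^16≡7, 322^32≡49, 322^64≡6 (mod 479).
322^120 = 322^(64+32+16+8) ≡ 352 (mod 479).
Check: 352² = 123904 ≡ 322 (mod 479). The two roots are 127 and 352.

127, 352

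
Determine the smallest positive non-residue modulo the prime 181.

(2/181) = −1, so 2 is the smallest positive non-residue mod 181.

2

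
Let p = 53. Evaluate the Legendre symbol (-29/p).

1

First reduce: -29 ≡ 24 (mod 53).
Pull out 2^3: since 53 ≡ 5 (mod 8), (2/53) = -1, so (2/53)^3 = -1.
Reciprocity: 3 ≡ 3 and 53 ≡ 1 (mod 4), so (3/53) = +(53/3).
Reduce top mod 3: now compute (2/3).
Pull out 2: since 3 ≡ 3 (mod 8), (2/3) = -1.
Reached (1/3) = 1. Collecting the sign flips along the way, the symbol is +1.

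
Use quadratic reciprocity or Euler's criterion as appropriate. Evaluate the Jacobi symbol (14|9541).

Pull out 2: since 9541 ≡ 5 (mod 8), (2/9541) = -1.
Reciprocity: 7 ≡ 3 and 9541 ≡ 1 (mod 4), so (7/9541) = +(9541/7).
Reduce top mod 7: now compute (0/7).
Top reduces to 0: gcd > 1, so the symbol is 0.

0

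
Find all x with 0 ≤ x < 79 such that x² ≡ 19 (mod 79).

16, 63

Since 79 ≡ 3 (mod 4), a square root of 19 is 19^((79+1)/4) = 19^20 mod 79.
Repeated squaring: 19^2≡45, 19^4≡50, 19^8≡51, 19^16≡73 (mod 79).
19^20 = 19^(16+4) ≡ 16 (mod 79).
Check: 16² = 256 ≡ 19 (mod 79). The two roots are 16 and 63.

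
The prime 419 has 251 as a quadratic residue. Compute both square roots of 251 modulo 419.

33, 386

Since 419 ≡ 3 (mod 4), a square root of 251 is 251^((419+1)/4) = 251^105 mod 419.
Repeated squaring: 251^2≡151, 251^4≡175, 251^8≡38, 251^16≡187, 251^32≡192, 251^64≡411 (mod 419).
251^105 = 251^(64+32+8+1) ≡ 386 (mod 419).
Check: 386² = 148996 ≡ 251 (mod 419). The two roots are 33 and 386.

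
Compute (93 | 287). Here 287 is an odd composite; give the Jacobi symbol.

Reciprocity: 93 ≡ 1 and 287 ≡ 3 (mod 4), so (93/287) = +(287/93).
Reduce top mod 93: now compute (8/93).
Pull out 2^3: since 93 ≡ 5 (mod 8), (2/93) = -1, so (2/93)^3 = -1.
Reached (1/93) = 1. Collecting the sign flips along the way, the symbol is -1.

-1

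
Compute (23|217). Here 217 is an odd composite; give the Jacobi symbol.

Reciprocity: 23 ≡ 3 and 217 ≡ 1 (mod 4), so (23/217) = +(217/23).
Reduce top mod 23: now compute (10/23).
Pull out 2: since 23 ≡ 7 (mod 8), (2/23) = +1.
Reciprocity: 5 ≡ 1 and 23 ≡ 3 (mod 4), so (5/23) = +(23/5).
Reduce top mod 5: now compute (3/5).
Reciprocity: 3 ≡ 3 and 5 ≡ 1 (mod 4), so (3/5) = +(5/3).
Reduce top mod 3: now compute (2/3).
Pull out 2: since 3 ≡ 3 (mod 8), (2/3) = -1.
Reached (1/3) = 1. Collecting the sign flips along the way, the symbol is -1.

-1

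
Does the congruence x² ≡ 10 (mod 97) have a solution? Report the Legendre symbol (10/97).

-1

Pull out 2: since 97 ≡ 1 (mod 8), (2/97) = +1.
Reciprocity: 5 ≡ 1 and 97 ≡ 1 (mod 4), so (5/97) = +(97/5).
Reduce top mod 5: now compute (2/5).
Pull out 2: since 5 ≡ 5 (mod 8), (2/5) = -1.
Reached (1/5) = 1. Collecting the sign flips along the way, the symbol is -1.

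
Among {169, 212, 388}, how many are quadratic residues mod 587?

(169/587) = +1 → QR.
(212/587) = +1 → QR.
(388/587) = -1 → non-residue.
Total quadratic residues among the 3: 2.

2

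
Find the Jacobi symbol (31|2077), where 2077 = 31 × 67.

Reciprocity: 31 ≡ 3 and 2077 ≡ 1 (mod 4), so (31/2077) = +(2077/31).
Reduce top mod 31: now compute (0/31).
Top reduces to 0: gcd > 1, so the symbol is 0.

0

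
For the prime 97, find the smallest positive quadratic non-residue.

5

(2/97) = +1, so 2 is a residue.
(3/97) = +1, so 3 is a residue.
(4/97) = +1, so 4 is a residue.
(5/97) = −1, so 5 is the smallest positive non-residue mod 97.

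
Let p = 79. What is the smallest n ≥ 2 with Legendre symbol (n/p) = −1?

3

(2/79) = +1, so 2 is a residue.
(3/79) = −1, so 3 is the smallest positive non-residue mod 79.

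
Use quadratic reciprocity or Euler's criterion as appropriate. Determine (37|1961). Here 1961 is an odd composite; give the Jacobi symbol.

0

Reciprocity: 37 ≡ 1 and 1961 ≡ 1 (mod 4), so (37/1961) = +(1961/37).
Reduce top mod 37: now compute (0/37).
Top reduces to 0: gcd > 1, so the symbol is 0.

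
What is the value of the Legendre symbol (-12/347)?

-1

Euler's criterion: (-12/347) ≡ 335^173 (mod 347).
335^2 ≡ 144 (mod 347)
335^4 ≡ 263 (mod 347)
335^8 ≡ 116 (mod 347)
335^16 ≡ 270 (mod 347)
335^32 ≡ 30 (mod 347)
335^64 ≡ 206 (mod 347)
335^128 ≡ 102 (mod 347)
335^173 = 335^(128+32+8+4+1) ≡ 346 (mod 347).
Result is 346 ≡ −1, so (-12/347) = −1.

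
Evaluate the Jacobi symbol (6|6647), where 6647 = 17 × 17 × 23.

Pull out 2: since 6647 ≡ 7 (mod 8), (2/6647) = +1.
Reciprocity: 3 ≡ 3 and 6647 ≡ 3 (mod 4), so (3/6647) = −(6647/3).
Reduce top mod 3: now compute (2/3).
Pull out 2: since 3 ≡ 3 (mod 8), (2/3) = -1.
Reached (1/3) = 1. Collecting the sign flips along the way, the symbol is +1.

1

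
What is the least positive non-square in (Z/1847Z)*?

(2/1847) = +1, so 2 is a residue.
(3/1847) = +1, so 3 is a residue.
(4/1847) = +1, so 4 is a residue.
(5/1847) = −1, so 5 is the smallest positive non-residue mod 1847.

5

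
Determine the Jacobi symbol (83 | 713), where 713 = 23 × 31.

1

Reciprocity: 83 ≡ 3 and 713 ≡ 1 (mod 4), so (83/713) = +(713/83).
Reduce top mod 83: now compute (49/83).
Reciprocity: 49 ≡ 1 and 83 ≡ 3 (mod 4), so (49/83) = +(83/49).
Reduce top mod 49: now compute (34/49).
Pull out 2: since 49 ≡ 1 (mod 8), (2/49) = +1.
Reciprocity: 17 ≡ 1 and 49 ≡ 1 (mod 4), so (17/49) = +(49/17).
Reduce top mod 17: now compute (15/17).
Reciprocity: 15 ≡ 3 and 17 ≡ 1 (mod 4), so (15/17) = +(17/15).
Reduce top mod 15: now compute (2/15).
Pull out 2: since 15 ≡ 7 (mod 8), (2/15) = +1.
Reached (1/15) = 1. Collecting the sign flips along the way, the symbol is +1.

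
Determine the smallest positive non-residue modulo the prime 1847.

(2/1847) = +1, so 2 is a residue.
(3/1847) = +1, so 3 is a residue.
(4/1847) = +1, so 4 is a residue.
(5/1847) = −1, so 5 is the smallest positive non-residue mod 1847.

5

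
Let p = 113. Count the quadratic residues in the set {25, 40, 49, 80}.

2

(25/113) = +1 → QR.
(40/113) = -1 → non-residue.
(49/113) = +1 → QR.
(80/113) = -1 → non-residue.
Total quadratic residues among the 4: 2.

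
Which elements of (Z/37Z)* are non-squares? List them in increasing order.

2,5,6,8,13,14,15,17,18,19,20,22,23,24,29,31,32,35

Square k = 1,…,18 (k and 37−k give the same square):
1²=1, 2²=4, 3²=9, 4²=16, 5²=25, 6²=36, 7²≡12, 8²≡27, 9²≡7, 10²≡26, 11²≡10, 12²≡33, 13²≡21, 14²≡11, 15²≡3, 16²≡34, 17²≡30, 18²≡28 (mod 37).
The residues are {1, 3, 4, 7, 9, 10, 11, 12, 16, 21, 25, 26, 27, 28, 30, 33, 34, 36}; the non-residues are the remaining 18 nonzero classes.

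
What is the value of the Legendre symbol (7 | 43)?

-1

Reciprocity: 7 ≡ 3 and 43 ≡ 3 (mod 4), so (7/43) = −(43/7).
Reduce top mod 7: now compute (1/7).
Reached (1/7) = 1. Collecting the sign flips along the way, the symbol is -1.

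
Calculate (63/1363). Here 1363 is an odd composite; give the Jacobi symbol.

1

Reciprocity: 63 ≡ 3 and 1363 ≡ 3 (mod 4), so (63/1363) = −(1363/63).
Reduce top mod 63: now compute (40/63).
Pull out 2^3: since 63 ≡ 7 (mod 8), (2/63) = +1, so (2/63)^3 = +1.
Reciprocity: 5 ≡ 1 and 63 ≡ 3 (mod 4), so (5/63) = +(63/5).
Reduce top mod 5: now compute (3/5).
Reciprocity: 3 ≡ 3 and 5 ≡ 1 (mod 4), so (3/5) = +(5/3).
Reduce top mod 3: now compute (2/3).
Pull out 2: since 3 ≡ 3 (mod 8), (2/3) = -1.
Reached (1/3) = 1. Collecting the sign flips along the way, the symbol is +1.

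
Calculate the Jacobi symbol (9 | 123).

0

Reciprocity: 9 ≡ 1 and 123 ≡ 3 (mod 4), so (9/123) = +(123/9).
Reduce top mod 9: now compute (6/9).
Pull out 2: since 9 ≡ 1 (mod 8), (2/9) = +1.
Reciprocity: 3 ≡ 3 and 9 ≡ 1 (mod 4), so (3/9) = +(9/3).
Reduce top mod 3: now compute (0/3).
Top reduces to 0: gcd > 1, so the symbol is 0.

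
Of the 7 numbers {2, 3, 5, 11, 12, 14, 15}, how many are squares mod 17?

(2/17) = +1 → QR.
(3/17) = -1 → non-residue.
(5/17) = -1 → non-residue.
(11/17) = -1 → non-residue.
(12/17) = -1 → non-residue.
(14/17) = -1 → non-residue.
(15/17) = +1 → QR.
Total quadratic residues among the 7: 2.

2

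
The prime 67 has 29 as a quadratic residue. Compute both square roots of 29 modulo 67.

30, 37

Since 67 ≡ 3 (mod 4), a square root of 29 is 29^((67+1)/4) = 29^17 mod 67.
Repeated squaring: 29^2≡37, 29^4≡29, 29^8≡37, 29^16≡29 (mod 67).
29^17 = 29^(16+1) ≡ 37 (mod 67).
Check: 37² = 1369 ≡ 29 (mod 67). The two roots are 30 and 37.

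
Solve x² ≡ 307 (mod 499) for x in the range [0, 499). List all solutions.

236, 263

Since 499 ≡ 3 (mod 4), a square root of 307 is 307^((499+1)/4) = 307^125 mod 499.
Repeated squaring: 307^2≡437, 307^4≡351, 307^8≡447, 307^16≡209, 307^32≡268, 307^64≡467 (mod 499).
307^125 = 307^(64+32+16+8+4+1) ≡ 263 (mod 499).
Check: 263² = 69169 ≡ 307 (mod 499). The two roots are 236 and 263.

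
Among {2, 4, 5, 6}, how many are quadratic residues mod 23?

(2/23) = +1 → QR.
(4/23) = +1 → QR.
(5/23) = -1 → non-residue.
(6/23) = +1 → QR.
Total quadratic residues among the 4: 3.

3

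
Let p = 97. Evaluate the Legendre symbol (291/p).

First reduce: 291 ≡ 0 (mod 97).
Top reduces to 0: gcd > 1, so the symbol is 0.

0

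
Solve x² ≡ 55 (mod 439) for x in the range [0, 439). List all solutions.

Since 439 ≡ 3 (mod 4), a square root of 55 is 55^((439+1)/4) = 55^110 mod 439.
Repeated squaring: 55^2≡391, 55^4≡109, 55^8≡28, 55^16≡345, 55^32≡56, 55^64≡63 (mod 439).
55^110 = 55^(64+32+8+4+2) ≡ 324 (mod 439).
Check: 324² = 104976 ≡ 55 (mod 439). The two roots are 115 and 324.

115, 324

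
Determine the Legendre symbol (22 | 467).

Euler's criterion: (22/467) ≡ 22^233 (mod 467).
22^2 ≡ 17 (mod 467)
22^4 ≡ 289 (mod 467)
22^8 ≡ 395 (mod 467)
22^16 ≡ 47 (mod 467)
22^32 ≡ 341 (mod 467)
22^64 ≡ 465 (mod 467)
22^128 ≡ 4 (mod 467)
22^233 = 22^(128+64+32+8+1) ≡ 1 (mod 467).
Result is 1, so (22/467) = 1.

1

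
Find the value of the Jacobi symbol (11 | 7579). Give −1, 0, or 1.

Reciprocity: 11 ≡ 3 and 7579 ≡ 3 (mod 4), so (11/7579) = −(7579/11).
Reduce top mod 11: now compute (0/11).
Top reduces to 0: gcd > 1, so the symbol is 0.

0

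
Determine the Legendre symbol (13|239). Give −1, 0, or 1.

-1

Euler's criterion: (13/239) ≡ 13^119 (mod 239).
13^2 ≡ 169 (mod 239)
13^4 ≡ 120 (mod 239)
13^8 ≡ 60 (mod 239)
13^16 ≡ 15 (mod 239)
13^32 ≡ 225 (mod 239)
13^64 ≡ 196 (mod 239)
13^119 = 13^(64+32+16+4+2+1) ≡ 238 (mod 239).
Result is 238 ≡ −1, so (13/239) = −1.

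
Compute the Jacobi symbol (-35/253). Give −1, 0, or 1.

First reduce: -35 ≡ 218 (mod 253).
Pull out 2: since 253 ≡ 5 (mod 8), (2/253) = -1.
Reciprocity: 109 ≡ 1 and 253 ≡ 1 (mod 4), so (109/253) = +(253/109).
Reduce top mod 109: now compute (35/109).
Reciprocity: 35 ≡ 3 and 109 ≡ 1 (mod 4), so (35/109) = +(109/35).
Reduce top mod 35: now compute (4/35).
Pull out 2^2: since 35 ≡ 3 (mod 8), (2/35) = -1, so (2/35)^2 = +1.
Reached (1/35) = 1. Collecting the sign flips along the way, the symbol is -1.

-1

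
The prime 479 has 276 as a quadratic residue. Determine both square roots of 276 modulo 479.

Since 479 ≡ 3 (mod 4), a square root of 276 is 276^((479+1)/4) = 276^120 mod 479.
Repeated squaring: 276^2≡15, 276^4≡225, 276^8≡330, 276^16≡167, 276^32≡107, 276^64≡432 (mod 479).
276^120 = 276^(64+32+16+8) ≡ 252 (mod 479).
Check: 252² = 63504 ≡ 276 (mod 479). The two roots are 227 and 252.

227, 252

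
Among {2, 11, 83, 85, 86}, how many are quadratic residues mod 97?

(2/97) = +1 → QR.
(11/97) = +1 → QR.
(83/97) = -1 → non-residue.
(85/97) = +1 → QR.
(86/97) = +1 → QR.
Total quadratic residues among the 5: 4.

4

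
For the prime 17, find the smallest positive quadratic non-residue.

3

(2/17) = +1, so 2 is a residue.
(3/17) = −1, so 3 is the smallest positive non-residue mod 17.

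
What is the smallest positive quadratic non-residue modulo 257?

(2/257) = +1, so 2 is a residue.
(3/257) = −1, so 3 is the smallest positive non-residue mod 257.

3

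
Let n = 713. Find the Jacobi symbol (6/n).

Pull out 2: since 713 ≡ 1 (mod 8), (2/713) = +1.
Reciprocity: 3 ≡ 3 and 713 ≡ 1 (mod 4), so (3/713) = +(713/3).
Reduce top mod 3: now compute (2/3).
Pull out 2: since 3 ≡ 3 (mod 8), (2/3) = -1.
Reached (1/3) = 1. Collecting the sign flips along the way, the symbol is -1.

-1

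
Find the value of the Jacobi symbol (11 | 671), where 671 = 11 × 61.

Reciprocity: 11 ≡ 3 and 671 ≡ 3 (mod 4), so (11/671) = −(671/11).
Reduce top mod 11: now compute (0/11).
Top reduces to 0: gcd > 1, so the symbol is 0.

0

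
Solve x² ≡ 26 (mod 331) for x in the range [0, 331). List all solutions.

41, 290

Since 331 ≡ 3 (mod 4), a square root of 26 is 26^((331+1)/4) = 26^83 mod 331.
Repeated squaring: 26^2≡14, 26^4≡196, 26^8≡20, 26^16≡69, 26^32≡127, 26^64≡241 (mod 331).
26^83 = 26^(64+16+2+1) ≡ 290 (mod 331).
Check: 290² = 84100 ≡ 26 (mod 331). The two roots are 41 and 290.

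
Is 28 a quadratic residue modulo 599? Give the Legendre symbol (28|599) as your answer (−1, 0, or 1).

-1

Pull out 2^2: since 599 ≡ 7 (mod 8), (2/599) = +1, so (2/599)^2 = +1.
Reciprocity: 7 ≡ 3 and 599 ≡ 3 (mod 4), so (7/599) = −(599/7).
Reduce top mod 7: now compute (4/7).
Pull out 2^2: since 7 ≡ 7 (mod 8), (2/7) = +1, so (2/7)^2 = +1.
Reached (1/7) = 1. Collecting the sign flips along the way, the symbol is -1.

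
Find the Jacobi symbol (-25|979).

-1

First reduce: -25 ≡ 954 (mod 979).
Pull out 2: since 979 ≡ 3 (mod 8), (2/979) = -1.
Reciprocity: 477 ≡ 1 and 979 ≡ 3 (mod 4), so (477/979) = +(979/477).
Reduce top mod 477: now compute (25/477).
Reciprocity: 25 ≡ 1 and 477 ≡ 1 (mod 4), so (25/477) = +(477/25).
Reduce top mod 25: now compute (2/25).
Pull out 2: since 25 ≡ 1 (mod 8), (2/25) = +1.
Reached (1/25) = 1. Collecting the sign flips along the way, the symbol is -1.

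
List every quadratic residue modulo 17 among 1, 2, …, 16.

1, 2, 4, 8, 9, 13, 15, 16

Square k = 1,…,8 (k and 17−k give the same square):
1²=1, 2²=4, 3²=9, 4²=16, 5²≡8, 6²≡2, 7²≡15, 8²≡13 (mod 17).
So the quadratic residues mod 17 are {1, 2, 4, 8, 9, 13, 15, 16}.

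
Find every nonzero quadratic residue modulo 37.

Square k = 1,…,18 (k and 37−k give the same square):
1²=1, 2²=4, 3²=9, 4²=16, 5²=25, 6²=36, 7²≡12, 8²≡27, 9²≡7, 10²≡26, 11²≡10, 12²≡33, 13²≡21, 14²≡11, 15²≡3, 16²≡34, 17²≡30, 18²≡28 (mod 37).
So the quadratic residues mod 37 are {1, 3, 4, 7, 9, 10, 11, 12, 16, 21, 25, 26, 27, 28, 30, 33, 34, 36}.

1, 3, 4, 7, 9, 10, 11, 12, 16, 21, 25, 26, 27, 28, 30, 33, 34, 36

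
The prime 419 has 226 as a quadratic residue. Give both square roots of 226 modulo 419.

Since 419 ≡ 3 (mod 4), a square root of 226 is 226^((419+1)/4) = 226^105 mod 419.
Repeated squaring: 226^2≡377, 226^4≡88, 226^8≡202, 226^16≡161, 226^32≡362, 226^64≡316 (mod 419).
226^105 = 226^(64+32+8+1) ≡ 324 (mod 419).
Check: 324² = 104976 ≡ 226 (mod 419). The two roots are 95 and 324.

95, 324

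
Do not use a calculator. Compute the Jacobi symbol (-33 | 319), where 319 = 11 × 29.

0

First reduce: -33 ≡ 286 (mod 319).
Pull out 2: since 319 ≡ 7 (mod 8), (2/319) = +1.
Reciprocity: 143 ≡ 3 and 319 ≡ 3 (mod 4), so (143/319) = −(319/143).
Reduce top mod 143: now compute (33/143).
Reciprocity: 33 ≡ 1 and 143 ≡ 3 (mod 4), so (33/143) = +(143/33).
Reduce top mod 33: now compute (11/33).
Reciprocity: 11 ≡ 3 and 33 ≡ 1 (mod 4), so (11/33) = +(33/11).
Reduce top mod 11: now compute (0/11).
Top reduces to 0: gcd > 1, so the symbol is 0.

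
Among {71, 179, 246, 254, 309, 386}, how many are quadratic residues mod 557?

(71/557) = +1 → QR.
(179/557) = +1 → QR.
(246/557) = -1 → non-residue.
(254/557) = -1 → non-residue.
(309/557) = +1 → QR.
(386/557) = +1 → QR.
Total quadratic residues among the 6: 4.

4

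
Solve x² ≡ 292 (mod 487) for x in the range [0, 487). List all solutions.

126, 361

Since 487 ≡ 3 (mod 4), a square root of 292 is 292^((487+1)/4) = 292^122 mod 487.
Repeated squaring: 292^2≡39, 292^4≡60, 292^8≡191, 292^16≡443, 292^32≡475, 292^64≡144 (mod 487).
292^122 = 292^(64+32+16+8+2) ≡ 361 (mod 487).
Check: 361² = 130321 ≡ 292 (mod 487). The two roots are 126 and 361.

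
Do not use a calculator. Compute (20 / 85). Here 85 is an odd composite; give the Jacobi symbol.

0

Pull out 2^2: since 85 ≡ 5 (mod 8), (2/85) = -1, so (2/85)^2 = +1.
Reciprocity: 5 ≡ 1 and 85 ≡ 1 (mod 4), so (5/85) = +(85/5).
Reduce top mod 5: now compute (0/5).
Top reduces to 0: gcd > 1, so the symbol is 0.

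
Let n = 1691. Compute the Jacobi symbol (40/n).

-1

Pull out 2^3: since 1691 ≡ 3 (mod 8), (2/1691) = -1, so (2/1691)^3 = -1.
Reciprocity: 5 ≡ 1 and 1691 ≡ 3 (mod 4), so (5/1691) = +(1691/5).
Reduce top mod 5: now compute (1/5).
Reached (1/5) = 1. Collecting the sign flips along the way, the symbol is -1.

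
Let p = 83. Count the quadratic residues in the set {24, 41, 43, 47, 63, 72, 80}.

(24/83) = -1 → non-residue.
(41/83) = +1 → QR.
(43/83) = -1 → non-residue.
(47/83) = -1 → non-residue.
(63/83) = +1 → QR.
(72/83) = -1 → non-residue.
(80/83) = -1 → non-residue.
Total quadratic residues among the 7: 2.

2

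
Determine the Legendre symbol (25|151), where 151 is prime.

Euler's criterion: (25/151) ≡ 25^75 (mod 151).
25^2 ≡ 21 (mod 151)
25^4 ≡ 139 (mod 151)
25^8 ≡ 144 (mod 151)
25^16 ≡ 49 (mod 151)
25^32 ≡ 136 (mod 151)
25^64 ≡ 74 (mod 151)
25^75 = 25^(64+8+2+1) ≡ 1 (mod 151).
Result is 1, so (25/151) = 1.

1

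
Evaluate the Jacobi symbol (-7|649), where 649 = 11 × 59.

-1

First reduce: -7 ≡ 642 (mod 649).
Pull out 2: since 649 ≡ 1 (mod 8), (2/649) = +1.
Reciprocity: 321 ≡ 1 and 649 ≡ 1 (mod 4), so (321/649) = +(649/321).
Reduce top mod 321: now compute (7/321).
Reciprocity: 7 ≡ 3 and 321 ≡ 1 (mod 4), so (7/321) = +(321/7).
Reduce top mod 7: now compute (6/7).
Pull out 2: since 7 ≡ 7 (mod 8), (2/7) = +1.
Reciprocity: 3 ≡ 3 and 7 ≡ 3 (mod 4), so (3/7) = −(7/3).
Reduce top mod 3: now compute (1/3).
Reached (1/3) = 1. Collecting the sign flips along the way, the symbol is -1.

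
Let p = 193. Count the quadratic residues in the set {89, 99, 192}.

1

(89/193) = -1 → non-residue.
(99/193) = -1 → non-residue.
(192/193) = +1 → QR.
Total quadratic residues among the 3: 1.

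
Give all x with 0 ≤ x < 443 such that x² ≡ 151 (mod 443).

Since 443 ≡ 3 (mod 4), a square root of 151 is 151^((443+1)/4) = 151^111 mod 443.
Repeated squaring: 151^2≡208, 151^4≡293, 151^8≡350, 151^16≡232, 151^32≡221, 151^64≡111 (mod 443).
151^111 = 151^(64+32+8+4+2+1) ≡ 390 (mod 443).
Check: 390² = 152100 ≡ 151 (mod 443). The two roots are 53 and 390.

53, 390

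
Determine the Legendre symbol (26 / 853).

Pull out 2: since 853 ≡ 5 (mod 8), (2/853) = -1.
Reciprocity: 13 ≡ 1 and 853 ≡ 1 (mod 4), so (13/853) = +(853/13).
Reduce top mod 13: now compute (8/13).
Pull out 2^3: since 13 ≡ 5 (mod 8), (2/13) = -1, so (2/13)^3 = -1.
Reached (1/13) = 1. Collecting the sign flips along the way, the symbol is +1.

1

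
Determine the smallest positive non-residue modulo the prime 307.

2

(2/307) = −1, so 2 is the smallest positive non-residue mod 307.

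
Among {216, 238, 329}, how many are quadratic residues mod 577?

2

(216/577) = +1 → QR.
(238/577) = -1 → non-residue.
(329/577) = +1 → QR.
Total quadratic residues among the 3: 2.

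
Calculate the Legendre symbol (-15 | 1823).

1

First reduce: -15 ≡ 1808 (mod 1823).
Pull out 2^4: since 1823 ≡ 7 (mod 8), (2/1823) = +1, so (2/1823)^4 = +1.
Reciprocity: 113 ≡ 1 and 1823 ≡ 3 (mod 4), so (113/1823) = +(1823/113).
Reduce top mod 113: now compute (15/113).
Reciprocity: 15 ≡ 3 and 113 ≡ 1 (mod 4), so (15/113) = +(113/15).
Reduce top mod 15: now compute (8/15).
Pull out 2^3: since 15 ≡ 7 (mod 8), (2/15) = +1, so (2/15)^3 = +1.
Reached (1/15) = 1. Collecting the sign flips along the way, the symbol is +1.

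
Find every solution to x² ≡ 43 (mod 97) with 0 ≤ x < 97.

25, 72

97 ≡ 1 (mod 4), so we find a root by search.
Trying successive values, 25² = 625 ≡ 43 (mod 97). The other root is 97 − 25 = 72.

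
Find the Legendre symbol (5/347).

Reciprocity: 5 ≡ 1 and 347 ≡ 3 (mod 4), so (5/347) = +(347/5).
Reduce top mod 5: now compute (2/5).
Pull out 2: since 5 ≡ 5 (mod 8), (2/5) = -1.
Reached (1/5) = 1. Collecting the sign flips along the way, the symbol is -1.

-1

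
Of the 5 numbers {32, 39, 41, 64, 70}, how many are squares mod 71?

2

(32/71) = +1 → QR.
(39/71) = -1 → non-residue.
(41/71) = -1 → non-residue.
(64/71) = +1 → QR.
(70/71) = -1 → non-residue.
Total quadratic residues among the 5: 2.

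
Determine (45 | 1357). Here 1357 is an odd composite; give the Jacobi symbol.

-1

Reciprocity: 45 ≡ 1 and 1357 ≡ 1 (mod 4), so (45/1357) = +(1357/45).
Reduce top mod 45: now compute (7/45).
Reciprocity: 7 ≡ 3 and 45 ≡ 1 (mod 4), so (7/45) = +(45/7).
Reduce top mod 7: now compute (3/7).
Reciprocity: 3 ≡ 3 and 7 ≡ 3 (mod 4), so (3/7) = −(7/3).
Reduce top mod 3: now compute (1/3).
Reached (1/3) = 1. Collecting the sign flips along the way, the symbol is -1.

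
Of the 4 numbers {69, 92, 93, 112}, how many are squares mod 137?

(69/137) = +1 → QR.
(92/137) = -1 → non-residue.
(93/137) = +1 → QR.
(112/137) = +1 → QR.
Total quadratic residues among the 4: 3.

3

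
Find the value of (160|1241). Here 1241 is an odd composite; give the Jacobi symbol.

Pull out 2^5: since 1241 ≡ 1 (mod 8), (2/1241) = +1, so (2/1241)^5 = +1.
Reciprocity: 5 ≡ 1 and 1241 ≡ 1 (mod 4), so (5/1241) = +(1241/5).
Reduce top mod 5: now compute (1/5).
Reached (1/5) = 1. Collecting the sign flips along the way, the symbol is +1.

1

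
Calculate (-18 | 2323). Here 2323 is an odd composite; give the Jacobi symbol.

1

First reduce: -18 ≡ 2305 (mod 2323).
Reciprocity: 2305 ≡ 1 and 2323 ≡ 3 (mod 4), so (2305/2323) = +(2323/2305).
Reduce top mod 2305: now compute (18/2305).
Pull out 2: since 2305 ≡ 1 (mod 8), (2/2305) = +1.
Reciprocity: 9 ≡ 1 and 2305 ≡ 1 (mod 4), so (9/2305) = +(2305/9).
Reduce top mod 9: now compute (1/9).
Reached (1/9) = 1. Collecting the sign flips along the way, the symbol is +1.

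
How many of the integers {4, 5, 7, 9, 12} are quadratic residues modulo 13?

3

(4/13) = +1 → QR.
(5/13) = -1 → non-residue.
(7/13) = -1 → non-residue.
(9/13) = +1 → QR.
(12/13) = +1 → QR.
Total quadratic residues among the 5: 3.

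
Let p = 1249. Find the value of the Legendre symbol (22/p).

Pull out 2: since 1249 ≡ 1 (mod 8), (2/1249) = +1.
Reciprocity: 11 ≡ 3 and 1249 ≡ 1 (mod 4), so (11/1249) = +(1249/11).
Reduce top mod 11: now compute (6/11).
Pull out 2: since 11 ≡ 3 (mod 8), (2/11) = -1.
Reciprocity: 3 ≡ 3 and 11 ≡ 3 (mod 4), so (3/11) = −(11/3).
Reduce top mod 3: now compute (2/3).
Pull out 2: since 3 ≡ 3 (mod 8), (2/3) = -1.
Reached (1/3) = 1. Collecting the sign flips along the way, the symbol is -1.

-1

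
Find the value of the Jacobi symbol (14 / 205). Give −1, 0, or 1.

-1

Pull out 2: since 205 ≡ 5 (mod 8), (2/205) = -1.
Reciprocity: 7 ≡ 3 and 205 ≡ 1 (mod 4), so (7/205) = +(205/7).
Reduce top mod 7: now compute (2/7).
Pull out 2: since 7 ≡ 7 (mod 8), (2/7) = +1.
Reached (1/7) = 1. Collecting the sign flips along the way, the symbol is -1.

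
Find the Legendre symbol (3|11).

Reciprocity: 3 ≡ 3 and 11 ≡ 3 (mod 4), so (3/11) = −(11/3).
Reduce top mod 3: now compute (2/3).
Pull out 2: since 3 ≡ 3 (mod 8), (2/3) = -1.
Reached (1/3) = 1. Collecting the sign flips along the way, the symbol is +1.

1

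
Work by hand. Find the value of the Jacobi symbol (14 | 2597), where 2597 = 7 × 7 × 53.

Pull out 2: since 2597 ≡ 5 (mod 8), (2/2597) = -1.
Reciprocity: 7 ≡ 3 and 2597 ≡ 1 (mod 4), so (7/2597) = +(2597/7).
Reduce top mod 7: now compute (0/7).
Top reduces to 0: gcd > 1, so the symbol is 0.

0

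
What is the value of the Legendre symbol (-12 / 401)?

-1

First reduce: -12 ≡ 389 (mod 401).
Reciprocity: 389 ≡ 1 and 401 ≡ 1 (mod 4), so (389/401) = +(401/389).
Reduce top mod 389: now compute (12/389).
Pull out 2^2: since 389 ≡ 5 (mod 8), (2/389) = -1, so (2/389)^2 = +1.
Reciprocity: 3 ≡ 3 and 389 ≡ 1 (mod 4), so (3/389) = +(389/3).
Reduce top mod 3: now compute (2/3).
Pull out 2: since 3 ≡ 3 (mod 8), (2/3) = -1.
Reached (1/3) = 1. Collecting the sign flips along the way, the symbol is -1.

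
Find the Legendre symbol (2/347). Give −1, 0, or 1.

-1

Pull out 2: since 347 ≡ 3 (mod 8), (2/347) = -1.
Reached (1/347) = 1. Collecting the sign flips along the way, the symbol is -1.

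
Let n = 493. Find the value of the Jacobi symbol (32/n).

-1

Pull out 2^5: since 493 ≡ 5 (mod 8), (2/493) = -1, so (2/493)^5 = -1.
Reached (1/493) = 1. Collecting the sign flips along the way, the symbol is -1.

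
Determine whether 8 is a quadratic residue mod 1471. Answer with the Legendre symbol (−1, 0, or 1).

1

Pull out 2^3: since 1471 ≡ 7 (mod 8), (2/1471) = +1, so (2/1471)^3 = +1.
Reached (1/1471) = 1. Collecting the sign flips along the way, the symbol is +1.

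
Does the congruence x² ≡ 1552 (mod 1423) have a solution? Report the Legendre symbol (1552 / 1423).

First reduce: 1552 ≡ 129 (mod 1423).
Reciprocity: 129 ≡ 1 and 1423 ≡ 3 (mod 4), so (129/1423) = +(1423/129).
Reduce top mod 129: now compute (4/129).
Pull out 2^2: since 129 ≡ 1 (mod 8), (2/129) = +1, so (2/129)^2 = +1.
Reached (1/129) = 1. Collecting the sign flips along the way, the symbol is +1.

1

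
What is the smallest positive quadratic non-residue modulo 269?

(2/269) = −1, so 2 is the smallest positive non-residue mod 269.

2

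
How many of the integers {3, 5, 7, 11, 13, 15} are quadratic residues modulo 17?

(3/17) = -1 → non-residue.
(5/17) = -1 → non-residue.
(7/17) = -1 → non-residue.
(11/17) = -1 → non-residue.
(13/17) = +1 → QR.
(15/17) = +1 → QR.
Total quadratic residues among the 6: 2.

2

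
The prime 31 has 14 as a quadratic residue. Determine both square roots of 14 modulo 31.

Since 31 ≡ 3 (mod 4), a square root of 14 is 14^((31+1)/4) = 14^8 mod 31.
Repeated squaring: 14^2≡10, 14^4≡7, 14^8≡18 (mod 31).
14^8 = 14^(8) ≡ 18 (mod 31).
Check: 18² = 324 ≡ 14 (mod 31). The two roots are 13 and 18.

13, 18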